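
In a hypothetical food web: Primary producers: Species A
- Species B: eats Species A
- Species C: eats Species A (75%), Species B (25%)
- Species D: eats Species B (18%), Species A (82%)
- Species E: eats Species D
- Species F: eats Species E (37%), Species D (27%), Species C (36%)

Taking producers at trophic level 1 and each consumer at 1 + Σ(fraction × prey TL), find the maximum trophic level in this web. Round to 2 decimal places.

3.58

Species B: 1 + 1 = 2
Species C: 1 + (0.75×1 + 0.25×2) = 2.25
Species D: 1 + (0.18×2 + 0.82×1) = 2.18
Species E: 1 + 2.18 = 3.18
Species F: 1 + (0.37×3.18 + 0.27×2.18 + 0.36×2.25) = 3.5752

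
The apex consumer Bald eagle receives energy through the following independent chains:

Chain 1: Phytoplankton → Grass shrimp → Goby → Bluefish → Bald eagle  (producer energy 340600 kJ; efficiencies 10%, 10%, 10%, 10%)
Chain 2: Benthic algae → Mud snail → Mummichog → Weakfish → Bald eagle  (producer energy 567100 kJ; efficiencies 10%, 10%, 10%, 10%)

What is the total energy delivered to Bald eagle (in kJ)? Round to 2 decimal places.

Chain 1: 340600 × 0.1 × 0.1 × 0.1 × 0.1 = 34.06 kJ
Chain 2: 567100 × 0.1 × 0.1 × 0.1 × 0.1 = 56.71 kJ
Total at Bald eagle: 34.06 + 56.71 = 90.77 kJ

90.77 kJ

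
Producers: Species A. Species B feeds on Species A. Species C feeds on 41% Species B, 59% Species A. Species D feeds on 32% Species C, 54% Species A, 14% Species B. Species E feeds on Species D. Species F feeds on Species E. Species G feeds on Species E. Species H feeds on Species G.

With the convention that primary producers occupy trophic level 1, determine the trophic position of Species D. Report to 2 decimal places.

2.59

Species B: 1 + 1 = 2
Species C: 1 + (0.41×2 + 0.59×1) = 2.41
Species D: 1 + (0.32×2.41 + 0.54×1 + 0.14×2) = 2.5912
Species E: 1 + 2.5912 = 3.5912
Species F: 1 + 3.5912 = 4.5912
Species G: 1 + 3.5912 = 4.5912
Species H: 1 + 4.5912 = 5.5912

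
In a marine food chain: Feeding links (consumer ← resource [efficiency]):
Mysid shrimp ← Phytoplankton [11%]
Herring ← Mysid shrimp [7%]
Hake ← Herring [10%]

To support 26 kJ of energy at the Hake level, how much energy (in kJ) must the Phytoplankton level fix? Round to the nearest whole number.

Cumulative transfer efficiency: 0.11 × 0.07 × 0.1 = 0.00077
Phytoplankton energy = 26 / 0.00077 = 33766 kJ

33766 kJ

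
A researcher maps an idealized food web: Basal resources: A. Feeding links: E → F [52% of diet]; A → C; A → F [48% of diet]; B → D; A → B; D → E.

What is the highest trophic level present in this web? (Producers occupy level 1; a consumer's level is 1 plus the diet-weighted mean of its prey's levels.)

4

B: 1 + 1 = 2
C: 1 + 1 = 2
D: 1 + 2 = 3
E: 1 + 3 = 4
F: 1 + (0.48×1 + 0.52×4) = 3.56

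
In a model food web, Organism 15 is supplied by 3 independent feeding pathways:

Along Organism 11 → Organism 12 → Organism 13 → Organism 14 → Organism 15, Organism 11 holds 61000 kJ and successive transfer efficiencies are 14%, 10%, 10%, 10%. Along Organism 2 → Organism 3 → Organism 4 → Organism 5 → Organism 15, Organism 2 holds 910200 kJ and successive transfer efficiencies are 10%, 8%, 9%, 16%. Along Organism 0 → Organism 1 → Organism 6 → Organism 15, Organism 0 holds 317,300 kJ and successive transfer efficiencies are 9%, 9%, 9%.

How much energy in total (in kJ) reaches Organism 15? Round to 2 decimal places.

344.71 kJ

Via Organism 11: 61000 × 0.14 × 0.1 × 0.1 × 0.1 = 8.54 kJ
Via Organism 2: 910200 × 0.1 × 0.08 × 0.09 × 0.16 = 104.85504 kJ
Via Organism 0: 317300 × 0.09 × 0.09 × 0.09 = 231.3117 kJ
Total at Organism 15: 8.54 + 104.85504 + 231.3117 = 344.70674 kJ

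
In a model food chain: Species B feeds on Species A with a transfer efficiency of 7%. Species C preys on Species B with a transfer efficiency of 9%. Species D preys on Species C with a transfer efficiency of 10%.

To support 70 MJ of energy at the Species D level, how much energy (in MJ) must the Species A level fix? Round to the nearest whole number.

111111 MJ

Cumulative transfer efficiency: 0.07 × 0.09 × 0.1 = 0.00063
Species A energy = 70 / 0.00063 = 111111 MJ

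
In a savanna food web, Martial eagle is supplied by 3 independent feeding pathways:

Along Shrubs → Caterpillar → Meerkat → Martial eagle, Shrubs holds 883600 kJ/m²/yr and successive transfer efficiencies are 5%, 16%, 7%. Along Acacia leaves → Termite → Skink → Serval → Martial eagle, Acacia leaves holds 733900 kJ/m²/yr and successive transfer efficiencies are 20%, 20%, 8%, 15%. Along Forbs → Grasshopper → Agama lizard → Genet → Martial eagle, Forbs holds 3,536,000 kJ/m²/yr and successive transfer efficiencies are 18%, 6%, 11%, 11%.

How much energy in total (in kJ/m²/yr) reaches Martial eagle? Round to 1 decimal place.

1309.2 kJ/m²/yr

Via Shrubs: 883600 × 0.05 × 0.16 × 0.07 = 494.816 kJ/m²/yr
Via Acacia leaves: 733900 × 0.2 × 0.2 × 0.08 × 0.15 = 352.272 kJ/m²/yr
Via Forbs: 3536000 × 0.18 × 0.06 × 0.11 × 0.11 = 462.08448 kJ/m²/yr
Total at Martial eagle: 494.816 + 352.272 + 462.08448 = 1309.17248 kJ/m²/yr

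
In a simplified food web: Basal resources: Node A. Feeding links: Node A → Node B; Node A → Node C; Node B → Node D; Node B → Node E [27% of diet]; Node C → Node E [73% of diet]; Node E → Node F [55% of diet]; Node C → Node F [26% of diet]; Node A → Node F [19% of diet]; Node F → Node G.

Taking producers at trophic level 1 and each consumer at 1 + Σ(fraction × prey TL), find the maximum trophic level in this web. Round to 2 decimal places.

Node B: 1 + 1 = 2
Node C: 1 + 1 = 2
Node D: 1 + 2 = 3
Node E: 1 + (0.27×2 + 0.73×2) = 3
Node F: 1 + (0.55×3 + 0.26×2 + 0.19×1) = 3.36
Node G: 1 + 3.36 = 4.36

4.36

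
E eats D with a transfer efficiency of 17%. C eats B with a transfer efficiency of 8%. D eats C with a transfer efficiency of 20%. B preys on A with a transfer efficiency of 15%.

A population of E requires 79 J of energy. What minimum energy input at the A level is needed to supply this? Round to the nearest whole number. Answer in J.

Cumulative transfer efficiency: 0.15 × 0.08 × 0.2 × 0.17 = 0.000408
A energy = 79 / 0.000408 = 193627 J

193627 J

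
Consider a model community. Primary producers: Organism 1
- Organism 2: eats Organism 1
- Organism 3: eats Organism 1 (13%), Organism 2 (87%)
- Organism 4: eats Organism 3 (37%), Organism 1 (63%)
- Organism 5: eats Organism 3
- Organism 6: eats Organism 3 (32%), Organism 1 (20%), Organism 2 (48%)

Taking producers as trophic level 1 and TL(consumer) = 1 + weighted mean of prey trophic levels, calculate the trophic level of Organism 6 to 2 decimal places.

3.08

Organism 2: 1 + 1 = 2
Organism 3: 1 + (0.13×1 + 0.87×2) = 2.87
Organism 4: 1 + (0.37×2.87 + 0.63×1) = 2.6919
Organism 5: 1 + 2.87 = 3.87
Organism 6: 1 + (0.32×2.87 + 0.2×1 + 0.48×2) = 3.0784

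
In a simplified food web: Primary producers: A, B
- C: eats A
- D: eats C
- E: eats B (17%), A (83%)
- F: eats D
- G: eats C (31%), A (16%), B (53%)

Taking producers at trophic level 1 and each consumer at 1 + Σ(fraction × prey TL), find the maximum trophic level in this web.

C: 1 + 1 = 2
D: 1 + 2 = 3
E: 1 + (0.17×1 + 0.83×1) = 2
F: 1 + 3 = 4
G: 1 + (0.31×2 + 0.16×1 + 0.53×1) = 2.31

4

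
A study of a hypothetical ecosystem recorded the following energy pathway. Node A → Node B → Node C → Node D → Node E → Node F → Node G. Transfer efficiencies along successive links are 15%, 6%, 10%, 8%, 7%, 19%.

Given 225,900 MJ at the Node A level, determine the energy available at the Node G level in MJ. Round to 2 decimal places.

0.22 MJ

Node B: 225900 × 0.15 = 33885 MJ
Node C: 33885 × 0.06 = 2033.1 MJ
Node D: 2033.1 × 0.1 = 203.31 MJ
Node E: 203.31 × 0.08 = 16.2648 MJ
Node F: 16.2648 × 0.07 = 1.138536 MJ
Node G: 1.138536 × 0.19 = 0.21632184 MJ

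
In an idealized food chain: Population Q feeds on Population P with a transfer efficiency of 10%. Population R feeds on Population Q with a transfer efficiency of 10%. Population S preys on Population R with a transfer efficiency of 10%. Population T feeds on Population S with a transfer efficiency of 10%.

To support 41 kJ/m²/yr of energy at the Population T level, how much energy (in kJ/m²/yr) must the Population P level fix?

410000 kJ/m²/yr

Cumulative transfer efficiency: 0.1 × 0.1 × 0.1 × 0.1 = 0.0001
Population P energy = 41 / 0.0001 = 410000 kJ/m²/yr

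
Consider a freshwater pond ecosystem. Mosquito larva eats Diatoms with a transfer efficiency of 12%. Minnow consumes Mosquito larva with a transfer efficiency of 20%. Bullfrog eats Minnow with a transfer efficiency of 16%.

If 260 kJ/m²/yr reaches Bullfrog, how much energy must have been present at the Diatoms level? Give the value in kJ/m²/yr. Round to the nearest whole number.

Cumulative transfer efficiency: 0.12 × 0.2 × 0.16 = 0.00384
Diatoms energy = 260 / 0.00384 = 67708 kJ/m²/yr

67708 kJ/m²/yr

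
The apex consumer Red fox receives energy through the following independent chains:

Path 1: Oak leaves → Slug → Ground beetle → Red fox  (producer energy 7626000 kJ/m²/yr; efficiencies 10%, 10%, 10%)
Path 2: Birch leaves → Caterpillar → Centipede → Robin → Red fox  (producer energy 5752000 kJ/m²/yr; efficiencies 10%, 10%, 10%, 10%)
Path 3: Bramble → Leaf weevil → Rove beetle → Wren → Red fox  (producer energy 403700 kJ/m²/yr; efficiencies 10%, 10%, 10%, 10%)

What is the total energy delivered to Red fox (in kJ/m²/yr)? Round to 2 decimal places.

8241.57 kJ/m²/yr

Path 1: 7626000 × 0.1 × 0.1 × 0.1 = 7626 kJ/m²/yr
Path 2: 5752000 × 0.1 × 0.1 × 0.1 × 0.1 = 575.2 kJ/m²/yr
Path 3: 403700 × 0.1 × 0.1 × 0.1 × 0.1 = 40.37 kJ/m²/yr
Total at Red fox: 7626 + 575.2 + 40.37 = 8241.57 kJ/m²/yr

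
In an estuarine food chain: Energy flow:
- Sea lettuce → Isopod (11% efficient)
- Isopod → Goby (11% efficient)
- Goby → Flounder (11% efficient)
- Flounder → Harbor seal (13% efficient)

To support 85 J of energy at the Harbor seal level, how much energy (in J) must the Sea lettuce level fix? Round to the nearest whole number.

491244 J

Cumulative transfer efficiency: 0.11 × 0.11 × 0.11 × 0.13 = 0.00017303
Sea lettuce energy = 85 / 0.00017303 = 491244 J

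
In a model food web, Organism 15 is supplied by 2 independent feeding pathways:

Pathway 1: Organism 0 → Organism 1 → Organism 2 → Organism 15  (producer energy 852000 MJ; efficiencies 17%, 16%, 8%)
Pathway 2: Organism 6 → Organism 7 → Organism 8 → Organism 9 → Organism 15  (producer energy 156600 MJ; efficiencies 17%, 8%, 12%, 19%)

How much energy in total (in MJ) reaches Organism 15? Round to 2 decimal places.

1902.51 MJ

Pathway 1: 852000 × 0.17 × 0.16 × 0.08 = 1853.952 MJ
Pathway 2: 156600 × 0.17 × 0.08 × 0.12 × 0.19 = 48.558528 MJ
Total at Organism 15: 1853.952 + 48.558528 = 1902.510528 MJ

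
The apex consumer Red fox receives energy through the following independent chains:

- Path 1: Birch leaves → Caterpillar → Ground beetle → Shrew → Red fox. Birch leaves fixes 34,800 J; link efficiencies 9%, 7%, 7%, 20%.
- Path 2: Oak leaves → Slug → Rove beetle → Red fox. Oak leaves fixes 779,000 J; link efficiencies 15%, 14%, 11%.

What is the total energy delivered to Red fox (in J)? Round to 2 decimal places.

Path 1: 34800 × 0.09 × 0.07 × 0.07 × 0.2 = 3.06936 J
Path 2: 779000 × 0.15 × 0.14 × 0.11 = 1799.49 J
Total at Red fox: 3.06936 + 1799.49 = 1802.55936 J

1802.56 J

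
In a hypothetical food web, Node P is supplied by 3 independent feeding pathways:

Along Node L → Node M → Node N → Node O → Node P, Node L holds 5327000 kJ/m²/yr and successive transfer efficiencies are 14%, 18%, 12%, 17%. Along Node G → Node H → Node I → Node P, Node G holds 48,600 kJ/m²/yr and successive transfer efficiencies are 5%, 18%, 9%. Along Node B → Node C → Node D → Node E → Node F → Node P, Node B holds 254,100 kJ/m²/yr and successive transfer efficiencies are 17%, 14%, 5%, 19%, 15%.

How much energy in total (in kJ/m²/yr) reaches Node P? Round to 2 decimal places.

Via Node L: 5327000 × 0.14 × 0.18 × 0.12 × 0.17 = 2738.50416 kJ/m²/yr
Via Node G: 48600 × 0.05 × 0.18 × 0.09 = 39.366 kJ/m²/yr
Via Node B: 254100 × 0.17 × 0.14 × 0.05 × 0.19 × 0.15 = 8.6178015 kJ/m²/yr
Total at Node P: 2738.50416 + 39.366 + 8.6178015 = 2786.4879615 kJ/m²/yr

2786.49 kJ/m²/yr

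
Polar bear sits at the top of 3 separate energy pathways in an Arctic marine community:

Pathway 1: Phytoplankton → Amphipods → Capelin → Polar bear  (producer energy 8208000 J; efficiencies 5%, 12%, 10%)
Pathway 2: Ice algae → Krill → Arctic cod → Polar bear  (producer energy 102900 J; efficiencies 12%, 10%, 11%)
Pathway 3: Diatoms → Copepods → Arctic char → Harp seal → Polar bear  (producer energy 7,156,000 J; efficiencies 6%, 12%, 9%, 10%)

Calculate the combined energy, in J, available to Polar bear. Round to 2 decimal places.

5524.34 J

Pathway 1: 8208000 × 0.05 × 0.12 × 0.1 = 4924.8 J
Pathway 2: 102900 × 0.12 × 0.1 × 0.11 = 135.828 J
Pathway 3: 7156000 × 0.06 × 0.12 × 0.09 × 0.1 = 463.7088 J
Total at Polar bear: 4924.8 + 135.828 + 463.7088 = 5524.3368 J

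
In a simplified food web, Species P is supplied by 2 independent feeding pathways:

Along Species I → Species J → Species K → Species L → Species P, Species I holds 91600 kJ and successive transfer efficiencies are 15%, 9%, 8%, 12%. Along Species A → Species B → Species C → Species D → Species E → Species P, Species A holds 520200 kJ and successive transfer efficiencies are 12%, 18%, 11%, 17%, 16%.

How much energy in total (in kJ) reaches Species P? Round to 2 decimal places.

45.49 kJ

Via Species I: 91600 × 0.15 × 0.09 × 0.08 × 0.12 = 11.87136 kJ
Via Species A: 520200 × 0.12 × 0.18 × 0.11 × 0.17 × 0.16 = 33.61906944 kJ
Total at Species P: 11.87136 + 33.61906944 = 45.49042944 kJ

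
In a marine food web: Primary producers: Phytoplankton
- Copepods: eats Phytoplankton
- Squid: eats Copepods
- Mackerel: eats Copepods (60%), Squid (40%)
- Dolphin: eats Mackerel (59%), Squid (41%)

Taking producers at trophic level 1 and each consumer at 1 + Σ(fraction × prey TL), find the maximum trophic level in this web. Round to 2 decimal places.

4.24

Copepods: 1 + 1 = 2
Squid: 1 + 2 = 3
Mackerel: 1 + (0.6×2 + 0.4×3) = 3.4
Dolphin: 1 + (0.59×3.4 + 0.41×3) = 4.236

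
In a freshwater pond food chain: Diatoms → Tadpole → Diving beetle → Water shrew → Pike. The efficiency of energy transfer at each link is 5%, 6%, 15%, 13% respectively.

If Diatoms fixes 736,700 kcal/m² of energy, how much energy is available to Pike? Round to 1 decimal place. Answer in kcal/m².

Tadpole: 736700 × 0.05 = 36835 kcal/m²
Diving beetle: 36835 × 0.06 = 2210.1 kcal/m²
Water shrew: 2210.1 × 0.15 = 331.515 kcal/m²
Pike: 331.515 × 0.13 = 43.09695 kcal/m²

43.1 kcal/m²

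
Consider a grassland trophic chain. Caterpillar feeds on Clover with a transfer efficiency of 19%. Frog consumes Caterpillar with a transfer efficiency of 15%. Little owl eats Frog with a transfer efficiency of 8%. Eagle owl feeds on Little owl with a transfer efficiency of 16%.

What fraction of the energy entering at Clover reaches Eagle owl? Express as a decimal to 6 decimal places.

0.000365

Product of link efficiencies: 0.19 × 0.15 × 0.08 × 0.16 = 0.0003648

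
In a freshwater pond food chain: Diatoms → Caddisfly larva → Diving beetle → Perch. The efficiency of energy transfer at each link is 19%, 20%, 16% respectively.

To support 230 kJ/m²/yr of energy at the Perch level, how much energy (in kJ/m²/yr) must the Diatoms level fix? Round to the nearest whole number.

37829 kJ/m²/yr

Cumulative transfer efficiency: 0.19 × 0.2 × 0.16 = 0.00608
Diatoms energy = 230 / 0.00608 = 37829 kJ/m²/yr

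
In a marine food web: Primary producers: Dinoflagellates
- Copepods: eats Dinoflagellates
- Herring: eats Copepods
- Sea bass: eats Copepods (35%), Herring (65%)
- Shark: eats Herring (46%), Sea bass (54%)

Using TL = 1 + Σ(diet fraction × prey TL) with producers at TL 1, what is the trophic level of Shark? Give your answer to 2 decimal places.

4.35

Copepods: 1 + 1 = 2
Herring: 1 + 2 = 3
Sea bass: 1 + (0.35×2 + 0.65×3) = 3.65
Shark: 1 + (0.46×3 + 0.54×3.65) = 4.351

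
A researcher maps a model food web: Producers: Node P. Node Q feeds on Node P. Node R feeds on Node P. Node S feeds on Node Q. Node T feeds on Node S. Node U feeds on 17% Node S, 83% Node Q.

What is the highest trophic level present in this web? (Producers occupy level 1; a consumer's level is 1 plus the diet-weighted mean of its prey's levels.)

4

Node Q: 1 + 1 = 2
Node R: 1 + 1 = 2
Node S: 1 + 2 = 3
Node T: 1 + 3 = 4
Node U: 1 + (0.17×3 + 0.83×2) = 3.17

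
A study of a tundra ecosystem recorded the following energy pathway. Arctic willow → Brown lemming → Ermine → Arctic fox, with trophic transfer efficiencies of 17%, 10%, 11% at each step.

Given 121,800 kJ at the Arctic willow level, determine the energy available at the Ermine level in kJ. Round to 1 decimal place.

2070.6 kJ

Brown lemming: 121800 × 0.17 = 20706 kJ
Ermine: 20706 × 0.1 = 2070.6 kJ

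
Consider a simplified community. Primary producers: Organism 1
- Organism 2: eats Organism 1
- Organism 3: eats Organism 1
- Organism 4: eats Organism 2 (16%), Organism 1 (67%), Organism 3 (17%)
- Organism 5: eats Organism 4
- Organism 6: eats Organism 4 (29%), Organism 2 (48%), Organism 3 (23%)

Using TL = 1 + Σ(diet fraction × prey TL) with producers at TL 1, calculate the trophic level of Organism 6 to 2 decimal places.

3.10

Organism 2: 1 + 1 = 2
Organism 3: 1 + 1 = 2
Organism 4: 1 + (0.16×2 + 0.67×1 + 0.17×2) = 2.33
Organism 5: 1 + 2.33 = 3.33
Organism 6: 1 + (0.29×2.33 + 0.48×2 + 0.23×2) = 3.0957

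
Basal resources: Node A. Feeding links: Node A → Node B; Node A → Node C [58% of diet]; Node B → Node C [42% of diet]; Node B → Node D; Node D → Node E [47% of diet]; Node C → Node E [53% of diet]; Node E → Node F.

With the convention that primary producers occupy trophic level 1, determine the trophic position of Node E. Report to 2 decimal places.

Node B: 1 + 1 = 2
Node C: 1 + (0.58×1 + 0.42×2) = 2.42
Node D: 1 + 2 = 3
Node E: 1 + (0.47×3 + 0.53×2.42) = 3.6926
Node F: 1 + 3.6926 = 4.6926

3.69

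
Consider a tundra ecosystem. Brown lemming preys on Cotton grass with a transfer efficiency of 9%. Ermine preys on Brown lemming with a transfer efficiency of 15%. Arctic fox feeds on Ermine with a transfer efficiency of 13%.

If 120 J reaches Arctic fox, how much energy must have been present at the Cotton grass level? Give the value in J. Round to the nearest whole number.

Cumulative transfer efficiency: 0.09 × 0.15 × 0.13 = 0.001755
Cotton grass energy = 120 / 0.001755 = 68376 J

68376 J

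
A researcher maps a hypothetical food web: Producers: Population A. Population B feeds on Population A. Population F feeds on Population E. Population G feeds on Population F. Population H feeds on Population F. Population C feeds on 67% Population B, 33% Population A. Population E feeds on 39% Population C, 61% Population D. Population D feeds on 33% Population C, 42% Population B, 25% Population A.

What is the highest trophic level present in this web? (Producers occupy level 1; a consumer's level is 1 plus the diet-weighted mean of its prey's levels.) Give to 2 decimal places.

5.85

Population B: 1 + 1 = 2
Population C: 1 + (0.67×2 + 0.33×1) = 2.67
Population D: 1 + (0.33×2.67 + 0.42×2 + 0.25×1) = 2.9711
Population E: 1 + (0.39×2.67 + 0.61×2.9711) = 3.853671
Population F: 1 + 3.853671 = 4.853671
Population G: 1 + 4.853671 = 5.853671
Population H: 1 + 4.853671 = 5.853671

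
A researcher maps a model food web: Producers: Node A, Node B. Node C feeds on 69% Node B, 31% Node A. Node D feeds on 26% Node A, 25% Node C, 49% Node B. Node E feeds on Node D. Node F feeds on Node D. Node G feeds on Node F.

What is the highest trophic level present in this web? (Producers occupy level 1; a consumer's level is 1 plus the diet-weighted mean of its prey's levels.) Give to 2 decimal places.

4.25

Node C: 1 + (0.69×1 + 0.31×1) = 2
Node D: 1 + (0.26×1 + 0.25×2 + 0.49×1) = 2.25
Node E: 1 + 2.25 = 3.25
Node F: 1 + 2.25 = 3.25
Node G: 1 + 3.25 = 4.25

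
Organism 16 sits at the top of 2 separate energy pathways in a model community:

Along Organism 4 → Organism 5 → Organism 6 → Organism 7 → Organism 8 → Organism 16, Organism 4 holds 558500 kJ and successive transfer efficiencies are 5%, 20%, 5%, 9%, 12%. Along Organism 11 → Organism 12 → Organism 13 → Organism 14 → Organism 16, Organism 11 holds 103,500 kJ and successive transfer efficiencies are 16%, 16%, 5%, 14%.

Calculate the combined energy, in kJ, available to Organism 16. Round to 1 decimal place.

Via Organism 4: 558500 × 0.05 × 0.2 × 0.05 × 0.09 × 0.12 = 3.0159 kJ
Via Organism 11: 103500 × 0.16 × 0.16 × 0.05 × 0.14 = 18.5472 kJ
Total at Organism 16: 3.0159 + 18.5472 = 21.5631 kJ

21.6 kJ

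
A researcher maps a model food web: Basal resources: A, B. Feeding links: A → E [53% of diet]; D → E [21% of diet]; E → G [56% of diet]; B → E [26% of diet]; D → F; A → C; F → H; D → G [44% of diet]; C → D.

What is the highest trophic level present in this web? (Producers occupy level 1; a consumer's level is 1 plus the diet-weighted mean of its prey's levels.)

5

C: 1 + 1 = 2
D: 1 + 2 = 3
E: 1 + (0.26×1 + 0.21×3 + 0.53×1) = 2.42
F: 1 + 3 = 4
G: 1 + (0.56×2.42 + 0.44×3) = 3.6752
H: 1 + 4 = 5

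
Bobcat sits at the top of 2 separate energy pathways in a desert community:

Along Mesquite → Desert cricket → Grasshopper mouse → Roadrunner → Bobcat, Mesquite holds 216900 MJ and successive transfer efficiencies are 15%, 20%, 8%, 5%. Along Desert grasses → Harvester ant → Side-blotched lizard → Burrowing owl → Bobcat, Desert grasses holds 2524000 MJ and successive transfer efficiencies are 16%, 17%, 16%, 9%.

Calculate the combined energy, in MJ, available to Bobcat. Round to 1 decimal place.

Via Mesquite: 216900 × 0.15 × 0.2 × 0.08 × 0.05 = 26.028 MJ
Via Desert grasses: 2524000 × 0.16 × 0.17 × 0.16 × 0.09 = 988.60032 MJ
Total at Bobcat: 26.028 + 988.60032 = 1014.62832 MJ

1014.6 MJ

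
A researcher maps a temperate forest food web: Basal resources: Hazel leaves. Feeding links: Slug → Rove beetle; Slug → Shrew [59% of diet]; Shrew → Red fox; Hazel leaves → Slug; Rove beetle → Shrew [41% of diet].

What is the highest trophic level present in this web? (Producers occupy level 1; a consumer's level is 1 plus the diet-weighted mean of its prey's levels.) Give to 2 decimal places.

Slug: 1 + 1 = 2
Rove beetle: 1 + 2 = 3
Shrew: 1 + (0.41×3 + 0.59×2) = 3.41
Red fox: 1 + 3.41 = 4.41

4.41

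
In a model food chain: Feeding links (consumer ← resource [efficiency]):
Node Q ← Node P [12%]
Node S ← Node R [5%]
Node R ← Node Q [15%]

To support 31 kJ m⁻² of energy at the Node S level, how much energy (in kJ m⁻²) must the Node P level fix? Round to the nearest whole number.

34444 kJ m⁻²

Cumulative transfer efficiency: 0.12 × 0.15 × 0.05 = 0.0009
Node P energy = 31 / 0.0009 = 34444 kJ m⁻²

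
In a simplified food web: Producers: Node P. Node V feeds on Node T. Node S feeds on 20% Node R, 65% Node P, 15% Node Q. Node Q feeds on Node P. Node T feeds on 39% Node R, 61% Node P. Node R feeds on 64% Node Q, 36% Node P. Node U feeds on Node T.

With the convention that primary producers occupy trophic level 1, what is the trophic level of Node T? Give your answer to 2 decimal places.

2.64

Node Q: 1 + 1 = 2
Node R: 1 + (0.64×2 + 0.36×1) = 2.64
Node S: 1 + (0.2×2.64 + 0.65×1 + 0.15×2) = 2.478
Node T: 1 + (0.39×2.64 + 0.61×1) = 2.6396
Node U: 1 + 2.6396 = 3.6396
Node V: 1 + 2.6396 = 3.6396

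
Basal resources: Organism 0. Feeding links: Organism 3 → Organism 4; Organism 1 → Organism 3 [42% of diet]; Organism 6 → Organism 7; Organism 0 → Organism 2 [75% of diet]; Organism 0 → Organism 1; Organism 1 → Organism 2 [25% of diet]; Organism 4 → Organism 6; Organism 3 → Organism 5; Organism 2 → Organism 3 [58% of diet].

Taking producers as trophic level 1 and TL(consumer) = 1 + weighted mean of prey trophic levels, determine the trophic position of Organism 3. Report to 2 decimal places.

3.15

Organism 1: 1 + 1 = 2
Organism 2: 1 + (0.25×2 + 0.75×1) = 2.25
Organism 3: 1 + (0.58×2.25 + 0.42×2) = 3.145
Organism 4: 1 + 3.145 = 4.145
Organism 5: 1 + 3.145 = 4.145
Organism 6: 1 + 4.145 = 5.145
Organism 7: 1 + 5.145 = 6.145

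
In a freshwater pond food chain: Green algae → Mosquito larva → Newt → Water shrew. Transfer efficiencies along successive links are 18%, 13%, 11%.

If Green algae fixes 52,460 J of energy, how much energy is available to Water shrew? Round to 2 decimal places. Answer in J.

135.03 J

Mosquito larva: 52460 × 0.18 = 9442.8 J
Newt: 9442.8 × 0.13 = 1227.564 J
Water shrew: 1227.564 × 0.11 = 135.03204 J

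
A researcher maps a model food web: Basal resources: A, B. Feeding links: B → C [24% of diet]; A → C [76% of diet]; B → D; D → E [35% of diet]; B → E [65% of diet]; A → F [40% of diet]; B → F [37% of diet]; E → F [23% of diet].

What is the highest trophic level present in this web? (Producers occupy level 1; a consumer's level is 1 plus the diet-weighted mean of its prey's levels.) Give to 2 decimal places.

C: 1 + (0.24×1 + 0.76×1) = 2
D: 1 + 1 = 2
E: 1 + (0.35×2 + 0.65×1) = 2.35
F: 1 + (0.4×1 + 0.37×1 + 0.23×2.35) = 2.3105

2.35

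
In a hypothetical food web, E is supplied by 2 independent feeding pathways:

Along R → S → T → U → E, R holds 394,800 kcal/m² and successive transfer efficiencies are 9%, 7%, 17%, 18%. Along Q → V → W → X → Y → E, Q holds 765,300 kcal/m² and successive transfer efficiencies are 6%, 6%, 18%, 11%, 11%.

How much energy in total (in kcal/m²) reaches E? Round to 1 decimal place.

Via R: 394800 × 0.09 × 0.07 × 0.17 × 0.18 = 76.109544 kcal/m²
Via Q: 765300 × 0.06 × 0.06 × 0.18 × 0.11 × 0.11 = 6.00056424 kcal/m²
Total at E: 76.109544 + 6.00056424 = 82.11010824 kcal/m²

82.1 kcal/m²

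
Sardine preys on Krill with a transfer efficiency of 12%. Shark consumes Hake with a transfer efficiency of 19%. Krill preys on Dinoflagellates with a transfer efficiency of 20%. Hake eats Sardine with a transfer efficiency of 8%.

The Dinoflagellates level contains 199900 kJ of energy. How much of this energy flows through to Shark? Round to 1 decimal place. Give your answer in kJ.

72.9 kJ

Krill: 199900 × 0.2 = 39980 kJ
Sardine: 39980 × 0.12 = 4797.6 kJ
Hake: 4797.6 × 0.08 = 383.808 kJ
Shark: 383.808 × 0.19 = 72.92352 kJ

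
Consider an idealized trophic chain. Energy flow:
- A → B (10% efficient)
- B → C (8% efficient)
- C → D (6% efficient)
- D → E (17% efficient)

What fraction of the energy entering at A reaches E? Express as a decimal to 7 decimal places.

Product of link efficiencies: 0.1 × 0.08 × 0.06 × 0.17 = 0.0000816

0.0000816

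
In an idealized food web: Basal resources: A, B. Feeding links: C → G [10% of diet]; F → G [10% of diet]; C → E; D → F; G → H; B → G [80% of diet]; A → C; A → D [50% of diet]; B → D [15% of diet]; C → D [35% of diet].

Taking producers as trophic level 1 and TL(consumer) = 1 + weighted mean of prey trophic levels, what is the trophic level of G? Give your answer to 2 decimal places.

C: 1 + 1 = 2
D: 1 + (0.15×1 + 0.35×2 + 0.5×1) = 2.35
E: 1 + 2 = 3
F: 1 + 2.35 = 3.35
G: 1 + (0.1×2 + 0.1×3.35 + 0.8×1) = 2.335
H: 1 + 2.335 = 3.335

2.34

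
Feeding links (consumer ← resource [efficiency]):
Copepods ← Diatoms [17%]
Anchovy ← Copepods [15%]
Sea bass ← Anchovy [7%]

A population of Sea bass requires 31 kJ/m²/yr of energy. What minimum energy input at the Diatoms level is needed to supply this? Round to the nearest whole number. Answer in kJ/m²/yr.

Cumulative transfer efficiency: 0.17 × 0.15 × 0.07 = 0.001785
Diatoms energy = 31 / 0.001785 = 17367 kJ/m²/yr

17367 kJ/m²/yr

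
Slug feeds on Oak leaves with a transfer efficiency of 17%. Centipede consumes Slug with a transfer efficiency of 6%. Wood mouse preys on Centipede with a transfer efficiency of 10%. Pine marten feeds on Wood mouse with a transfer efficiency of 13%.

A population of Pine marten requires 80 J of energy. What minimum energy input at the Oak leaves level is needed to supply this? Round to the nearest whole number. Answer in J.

Cumulative transfer efficiency: 0.17 × 0.06 × 0.1 × 0.13 = 0.0001326
Oak leaves energy = 80 / 0.0001326 = 603318 J

603318 J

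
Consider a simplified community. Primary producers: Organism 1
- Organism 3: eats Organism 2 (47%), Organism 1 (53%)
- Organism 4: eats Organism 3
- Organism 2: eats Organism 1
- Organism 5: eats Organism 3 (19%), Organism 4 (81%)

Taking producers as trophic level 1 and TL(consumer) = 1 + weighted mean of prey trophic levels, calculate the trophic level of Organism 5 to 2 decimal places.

Organism 2: 1 + 1 = 2
Organism 3: 1 + (0.47×2 + 0.53×1) = 2.47
Organism 4: 1 + 2.47 = 3.47
Organism 5: 1 + (0.19×2.47 + 0.81×3.47) = 4.28

4.28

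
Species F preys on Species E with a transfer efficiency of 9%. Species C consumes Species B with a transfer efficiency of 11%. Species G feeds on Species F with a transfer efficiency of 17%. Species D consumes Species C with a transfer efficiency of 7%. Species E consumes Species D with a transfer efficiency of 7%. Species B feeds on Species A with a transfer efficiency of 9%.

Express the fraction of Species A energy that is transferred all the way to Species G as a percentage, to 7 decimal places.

Product of link efficiencies: 0.09 × 0.11 × 0.07 × 0.07 × 0.09 × 0.17 = 0.000000742203
As a percentage: 0.000000742203 × 100 = 0.0000742%

0.0000742%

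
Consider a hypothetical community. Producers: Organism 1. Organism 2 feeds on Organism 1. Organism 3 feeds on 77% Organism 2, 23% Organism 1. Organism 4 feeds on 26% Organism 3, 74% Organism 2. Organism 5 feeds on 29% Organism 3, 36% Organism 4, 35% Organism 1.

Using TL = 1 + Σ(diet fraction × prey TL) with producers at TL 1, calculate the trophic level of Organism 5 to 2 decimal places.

Organism 2: 1 + 1 = 2
Organism 3: 1 + (0.77×2 + 0.23×1) = 2.77
Organism 4: 1 + (0.26×2.77 + 0.74×2) = 3.2002
Organism 5: 1 + (0.29×2.77 + 0.36×3.2002 + 0.35×1) = 3.305372

3.31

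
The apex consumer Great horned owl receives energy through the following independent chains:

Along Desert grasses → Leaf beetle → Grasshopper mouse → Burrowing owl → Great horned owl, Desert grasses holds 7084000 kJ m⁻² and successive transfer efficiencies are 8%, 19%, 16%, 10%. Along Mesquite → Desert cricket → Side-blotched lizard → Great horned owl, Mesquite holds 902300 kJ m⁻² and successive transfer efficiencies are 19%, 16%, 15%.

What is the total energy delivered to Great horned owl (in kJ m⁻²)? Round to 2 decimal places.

Via Desert grasses: 7084000 × 0.08 × 0.19 × 0.16 × 0.1 = 1722.8288 kJ m⁻²
Via Mesquite: 902300 × 0.19 × 0.16 × 0.15 = 4114.488 kJ m⁻²
Total at Great horned owl: 1722.8288 + 4114.488 = 5837.3168 kJ m⁻²

5837.32 kJ m⁻²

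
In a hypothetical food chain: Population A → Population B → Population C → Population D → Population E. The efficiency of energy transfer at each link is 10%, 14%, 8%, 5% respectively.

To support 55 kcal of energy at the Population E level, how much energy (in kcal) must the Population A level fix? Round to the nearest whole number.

Cumulative transfer efficiency: 0.1 × 0.14 × 0.08 × 0.05 = 0.000056
Population A energy = 55 / 0.000056 = 982143 kcal

982143 kcal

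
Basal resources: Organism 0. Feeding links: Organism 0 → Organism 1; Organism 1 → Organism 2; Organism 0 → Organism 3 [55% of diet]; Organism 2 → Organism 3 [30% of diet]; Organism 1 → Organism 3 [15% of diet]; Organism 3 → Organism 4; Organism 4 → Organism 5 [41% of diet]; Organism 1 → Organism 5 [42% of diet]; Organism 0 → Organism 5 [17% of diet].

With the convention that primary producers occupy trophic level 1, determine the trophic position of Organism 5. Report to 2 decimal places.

Organism 1: 1 + 1 = 2
Organism 2: 1 + 2 = 3
Organism 3: 1 + (0.55×1 + 0.3×3 + 0.15×2) = 2.75
Organism 4: 1 + 2.75 = 3.75
Organism 5: 1 + (0.41×3.75 + 0.42×2 + 0.17×1) = 3.5475

3.55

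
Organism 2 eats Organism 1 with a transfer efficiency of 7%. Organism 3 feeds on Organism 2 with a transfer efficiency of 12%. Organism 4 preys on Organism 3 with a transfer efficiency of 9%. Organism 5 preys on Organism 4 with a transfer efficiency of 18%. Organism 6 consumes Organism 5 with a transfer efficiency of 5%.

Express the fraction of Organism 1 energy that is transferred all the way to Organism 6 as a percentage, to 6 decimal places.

Product of link efficiencies: 0.07 × 0.12 × 0.09 × 0.18 × 0.05 = 0.000006804
As a percentage: 0.000006804 × 100 = 0.000680%

0.000680%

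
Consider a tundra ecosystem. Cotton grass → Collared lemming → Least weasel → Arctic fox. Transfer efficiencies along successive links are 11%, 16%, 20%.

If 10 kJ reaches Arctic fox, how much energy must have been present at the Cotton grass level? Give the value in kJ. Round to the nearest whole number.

2841 kJ

Cumulative transfer efficiency: 0.11 × 0.16 × 0.2 = 0.00352
Cotton grass energy = 10 / 0.00352 = 2841 kJ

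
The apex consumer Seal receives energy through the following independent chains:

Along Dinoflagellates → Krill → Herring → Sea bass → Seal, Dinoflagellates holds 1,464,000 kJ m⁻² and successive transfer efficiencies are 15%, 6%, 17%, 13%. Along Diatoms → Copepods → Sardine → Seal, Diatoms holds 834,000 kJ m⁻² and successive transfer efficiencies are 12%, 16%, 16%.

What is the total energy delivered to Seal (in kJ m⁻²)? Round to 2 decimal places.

2853.24 kJ m⁻²

Via Dinoflagellates: 1464000 × 0.15 × 0.06 × 0.17 × 0.13 = 291.1896 kJ m⁻²
Via Diatoms: 834000 × 0.12 × 0.16 × 0.16 = 2562.048 kJ m⁻²
Total at Seal: 291.1896 + 2562.048 = 2853.2376 kJ m⁻²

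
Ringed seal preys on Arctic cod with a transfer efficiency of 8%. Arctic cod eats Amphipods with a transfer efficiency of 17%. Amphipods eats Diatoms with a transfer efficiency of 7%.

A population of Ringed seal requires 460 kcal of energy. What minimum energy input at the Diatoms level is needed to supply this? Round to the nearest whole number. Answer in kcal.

Cumulative transfer efficiency: 0.07 × 0.17 × 0.08 = 0.000952
Diatoms energy = 460 / 0.000952 = 483193 kcal

483193 kcal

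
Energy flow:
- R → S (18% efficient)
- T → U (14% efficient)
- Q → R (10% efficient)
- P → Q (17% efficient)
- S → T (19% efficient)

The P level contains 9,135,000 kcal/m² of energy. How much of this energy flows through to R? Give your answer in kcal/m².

Q: 9135000 × 0.17 = 1552950 kcal/m²
R: 1552950 × 0.1 = 155295 kcal/m²

155295 kcal/m²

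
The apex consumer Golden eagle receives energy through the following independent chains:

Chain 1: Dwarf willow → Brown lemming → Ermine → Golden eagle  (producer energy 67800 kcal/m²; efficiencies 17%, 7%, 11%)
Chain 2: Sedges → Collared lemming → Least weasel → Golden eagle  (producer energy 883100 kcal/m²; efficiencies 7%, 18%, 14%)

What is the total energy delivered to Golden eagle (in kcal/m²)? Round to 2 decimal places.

1646.54 kcal/m²

Chain 1: 67800 × 0.17 × 0.07 × 0.11 = 88.7502 kcal/m²
Chain 2: 883100 × 0.07 × 0.18 × 0.14 = 1557.7884 kcal/m²
Total at Golden eagle: 88.7502 + 1557.7884 = 1646.5386 kcal/m²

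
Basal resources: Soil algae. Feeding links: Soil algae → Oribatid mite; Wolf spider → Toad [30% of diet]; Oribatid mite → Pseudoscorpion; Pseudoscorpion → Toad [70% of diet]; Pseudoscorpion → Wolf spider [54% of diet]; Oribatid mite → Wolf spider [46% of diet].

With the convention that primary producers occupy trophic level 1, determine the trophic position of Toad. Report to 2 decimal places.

Oribatid mite: 1 + 1 = 2
Pseudoscorpion: 1 + 2 = 3
Wolf spider: 1 + (0.54×3 + 0.46×2) = 3.54
Toad: 1 + (0.3×3.54 + 0.7×3) = 4.162

4.16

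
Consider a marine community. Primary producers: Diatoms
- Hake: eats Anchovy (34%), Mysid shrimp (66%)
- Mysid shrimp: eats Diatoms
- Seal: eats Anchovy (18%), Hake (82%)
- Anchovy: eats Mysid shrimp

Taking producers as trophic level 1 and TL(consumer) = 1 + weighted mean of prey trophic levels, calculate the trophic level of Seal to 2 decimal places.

Mysid shrimp: 1 + 1 = 2
Anchovy: 1 + 2 = 3
Hake: 1 + (0.34×3 + 0.66×2) = 3.34
Seal: 1 + (0.18×3 + 0.82×3.34) = 4.2788

4.28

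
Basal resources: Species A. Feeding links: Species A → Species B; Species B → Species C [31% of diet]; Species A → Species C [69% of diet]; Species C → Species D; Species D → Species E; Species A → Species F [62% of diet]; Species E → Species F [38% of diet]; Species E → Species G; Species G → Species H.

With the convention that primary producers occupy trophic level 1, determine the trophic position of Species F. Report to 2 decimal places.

3.26

Species B: 1 + 1 = 2
Species C: 1 + (0.31×2 + 0.69×1) = 2.31
Species D: 1 + 2.31 = 3.31
Species E: 1 + 3.31 = 4.31
Species F: 1 + (0.62×1 + 0.38×4.31) = 3.2578
Species G: 1 + 4.31 = 5.31
Species H: 1 + 5.31 = 6.31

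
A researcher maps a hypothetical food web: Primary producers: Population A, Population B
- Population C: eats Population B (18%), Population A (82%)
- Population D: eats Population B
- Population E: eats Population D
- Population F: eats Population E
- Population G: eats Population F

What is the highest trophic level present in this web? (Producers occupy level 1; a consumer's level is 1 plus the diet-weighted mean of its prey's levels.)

5

Population C: 1 + (0.18×1 + 0.82×1) = 2
Population D: 1 + 1 = 2
Population E: 1 + 2 = 3
Population F: 1 + 3 = 4
Population G: 1 + 4 = 5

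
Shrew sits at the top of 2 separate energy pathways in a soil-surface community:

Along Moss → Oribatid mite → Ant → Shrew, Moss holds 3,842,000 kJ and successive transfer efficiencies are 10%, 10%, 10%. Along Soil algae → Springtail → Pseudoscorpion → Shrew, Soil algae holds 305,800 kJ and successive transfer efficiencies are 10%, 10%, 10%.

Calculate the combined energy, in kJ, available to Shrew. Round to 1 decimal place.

Via Moss: 3842000 × 0.1 × 0.1 × 0.1 = 3842 kJ
Via Soil algae: 305800 × 0.1 × 0.1 × 0.1 = 305.8 kJ
Total at Shrew: 3842 + 305.8 = 4147.8 kJ

4147.8 kJ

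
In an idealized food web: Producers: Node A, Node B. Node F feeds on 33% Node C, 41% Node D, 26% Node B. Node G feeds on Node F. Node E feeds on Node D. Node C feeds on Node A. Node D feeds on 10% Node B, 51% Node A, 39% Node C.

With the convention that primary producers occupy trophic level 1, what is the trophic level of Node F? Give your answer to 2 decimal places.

Node C: 1 + 1 = 2
Node D: 1 + (0.1×1 + 0.51×1 + 0.39×2) = 2.39
Node E: 1 + 2.39 = 3.39
Node F: 1 + (0.33×2 + 0.41×2.39 + 0.26×1) = 2.8999
Node G: 1 + 2.8999 = 3.8999

2.90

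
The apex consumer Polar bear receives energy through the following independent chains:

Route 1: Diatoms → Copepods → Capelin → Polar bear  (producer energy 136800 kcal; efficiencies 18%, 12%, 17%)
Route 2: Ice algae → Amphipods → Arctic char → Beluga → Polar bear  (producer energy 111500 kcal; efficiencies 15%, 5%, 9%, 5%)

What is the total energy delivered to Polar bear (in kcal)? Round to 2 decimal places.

506.09 kcal

Route 1: 136800 × 0.18 × 0.12 × 0.17 = 502.3296 kcal
Route 2: 111500 × 0.15 × 0.05 × 0.09 × 0.05 = 3.763125 kcal
Total at Polar bear: 502.3296 + 3.763125 = 506.092725 kcal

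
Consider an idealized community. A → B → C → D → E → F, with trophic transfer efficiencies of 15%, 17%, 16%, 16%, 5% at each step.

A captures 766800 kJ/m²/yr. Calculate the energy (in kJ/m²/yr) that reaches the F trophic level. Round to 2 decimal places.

25.03 kJ/m²/yr

B: 766800 × 0.15 = 115020 kJ/m²/yr
C: 115020 × 0.17 = 19553.4 kJ/m²/yr
D: 19553.4 × 0.16 = 3128.544 kJ/m²/yr
E: 3128.544 × 0.16 = 500.56704 kJ/m²/yr
F: 500.56704 × 0.05 = 25.028352 kJ/m²/yr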